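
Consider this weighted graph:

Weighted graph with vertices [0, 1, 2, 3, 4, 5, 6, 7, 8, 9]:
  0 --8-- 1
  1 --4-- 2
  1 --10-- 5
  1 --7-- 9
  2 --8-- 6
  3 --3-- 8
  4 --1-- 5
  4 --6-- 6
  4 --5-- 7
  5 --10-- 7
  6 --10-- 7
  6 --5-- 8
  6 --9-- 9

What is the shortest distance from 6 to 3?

Using Dijkstra's algorithm from vertex 6:
Shortest path: 6 -> 8 -> 3
Total weight: 5 + 3 = 8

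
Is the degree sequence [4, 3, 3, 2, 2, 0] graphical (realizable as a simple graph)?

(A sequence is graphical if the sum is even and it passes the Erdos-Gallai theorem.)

Sum of degrees = 14. Sum is even and passes Erdos-Gallai. The sequence IS graphical.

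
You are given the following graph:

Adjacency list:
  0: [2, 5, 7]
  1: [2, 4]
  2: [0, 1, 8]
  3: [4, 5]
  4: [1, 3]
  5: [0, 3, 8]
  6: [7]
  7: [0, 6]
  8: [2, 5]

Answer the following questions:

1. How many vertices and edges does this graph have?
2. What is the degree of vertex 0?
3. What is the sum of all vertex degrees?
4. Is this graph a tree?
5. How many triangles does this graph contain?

Count: 9 vertices, 10 edges.
Vertex 0 has neighbors [2, 5, 7], degree = 3.
Handshaking lemma: 2 * 10 = 20.
A tree on 9 vertices has 8 edges. This graph has 10 edges (2 extra). Not a tree.
Number of triangles = 0.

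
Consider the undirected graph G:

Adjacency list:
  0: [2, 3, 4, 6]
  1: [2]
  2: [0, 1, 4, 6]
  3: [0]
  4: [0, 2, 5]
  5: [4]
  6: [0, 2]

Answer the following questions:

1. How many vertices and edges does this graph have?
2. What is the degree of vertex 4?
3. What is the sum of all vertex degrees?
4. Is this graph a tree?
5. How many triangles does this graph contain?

Count: 7 vertices, 8 edges.
Vertex 4 has neighbors [0, 2, 5], degree = 3.
Handshaking lemma: 2 * 8 = 16.
A tree on 7 vertices has 6 edges. This graph has 8 edges (2 extra). Not a tree.
Number of triangles = 2.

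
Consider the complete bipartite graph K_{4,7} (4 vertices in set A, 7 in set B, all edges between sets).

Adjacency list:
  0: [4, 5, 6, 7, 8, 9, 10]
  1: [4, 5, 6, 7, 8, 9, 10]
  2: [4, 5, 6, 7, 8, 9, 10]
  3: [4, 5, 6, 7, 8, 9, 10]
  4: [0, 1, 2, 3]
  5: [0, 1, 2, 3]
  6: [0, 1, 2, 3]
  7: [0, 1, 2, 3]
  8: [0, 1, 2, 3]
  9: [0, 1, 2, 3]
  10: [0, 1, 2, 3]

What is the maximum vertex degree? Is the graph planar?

Set-A vertices have degree 7; set-B vertices have degree 4. Maximum degree = max(4,7) = 7.
K_{4,7} contains K_{3,3} as a subgraph (since both sides have >= 3 vertices); by Kuratowski's theorem it is not planar.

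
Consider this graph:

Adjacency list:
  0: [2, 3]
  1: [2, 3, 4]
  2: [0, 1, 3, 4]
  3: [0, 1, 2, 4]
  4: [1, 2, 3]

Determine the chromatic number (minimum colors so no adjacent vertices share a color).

The graph has a maximum clique of size 4 (lower bound on chromatic number).
A valid 4-coloring: {0: 2, 1: 2, 2: 0, 3: 1, 4: 3}.
Chromatic number = 4.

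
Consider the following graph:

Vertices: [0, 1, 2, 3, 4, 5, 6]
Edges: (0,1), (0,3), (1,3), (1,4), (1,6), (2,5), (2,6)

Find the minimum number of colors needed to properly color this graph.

The graph has a maximum clique of size 3 (lower bound on chromatic number).
A valid 3-coloring: {0: 1, 1: 0, 2: 0, 3: 2, 4: 1, 5: 1, 6: 1}.
Chromatic number = 3.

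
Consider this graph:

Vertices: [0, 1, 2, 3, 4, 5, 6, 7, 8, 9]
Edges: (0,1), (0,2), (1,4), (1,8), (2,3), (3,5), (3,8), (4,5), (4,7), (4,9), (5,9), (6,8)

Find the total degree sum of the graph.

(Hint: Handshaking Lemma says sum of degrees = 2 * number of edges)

Count edges: 12 edges.
By Handshaking Lemma: sum of degrees = 2 * 12 = 24.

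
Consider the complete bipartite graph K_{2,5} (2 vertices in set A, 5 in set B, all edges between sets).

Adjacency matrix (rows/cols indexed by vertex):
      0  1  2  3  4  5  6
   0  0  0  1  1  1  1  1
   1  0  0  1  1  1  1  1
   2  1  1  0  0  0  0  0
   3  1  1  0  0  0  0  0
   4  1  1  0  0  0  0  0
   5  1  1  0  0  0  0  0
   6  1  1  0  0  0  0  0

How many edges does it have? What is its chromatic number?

K_{2,5} has 2 * 5 = 10 edges.
Bipartite graphs have chromatic number 2 (color each partition differently).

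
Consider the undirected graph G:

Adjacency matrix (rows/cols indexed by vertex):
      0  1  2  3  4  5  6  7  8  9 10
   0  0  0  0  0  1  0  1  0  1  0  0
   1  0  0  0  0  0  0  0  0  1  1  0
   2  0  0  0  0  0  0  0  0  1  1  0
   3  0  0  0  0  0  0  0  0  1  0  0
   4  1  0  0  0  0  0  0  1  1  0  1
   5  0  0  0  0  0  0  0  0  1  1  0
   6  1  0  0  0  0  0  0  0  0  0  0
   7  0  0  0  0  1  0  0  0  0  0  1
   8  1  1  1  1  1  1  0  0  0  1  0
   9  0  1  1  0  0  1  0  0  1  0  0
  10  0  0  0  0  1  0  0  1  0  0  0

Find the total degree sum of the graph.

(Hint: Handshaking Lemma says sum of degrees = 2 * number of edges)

Count edges: 15 edges.
By Handshaking Lemma: sum of degrees = 2 * 15 = 30.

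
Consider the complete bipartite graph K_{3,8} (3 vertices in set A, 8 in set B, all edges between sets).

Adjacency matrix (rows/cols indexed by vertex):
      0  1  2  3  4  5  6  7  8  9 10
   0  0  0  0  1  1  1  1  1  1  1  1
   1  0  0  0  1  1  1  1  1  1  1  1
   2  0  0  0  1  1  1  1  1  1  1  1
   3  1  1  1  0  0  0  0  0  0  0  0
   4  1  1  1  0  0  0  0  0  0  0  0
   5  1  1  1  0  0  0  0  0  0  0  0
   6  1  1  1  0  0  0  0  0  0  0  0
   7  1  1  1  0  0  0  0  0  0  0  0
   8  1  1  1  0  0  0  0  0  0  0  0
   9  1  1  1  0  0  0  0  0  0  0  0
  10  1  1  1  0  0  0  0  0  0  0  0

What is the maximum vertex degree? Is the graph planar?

Set-A vertices have degree 8; set-B vertices have degree 3. Maximum degree = max(3,8) = 8.
K_{3,8} contains K_{3,3} as a subgraph (since both sides have >= 3 vertices); by Kuratowski's theorem it is not planar.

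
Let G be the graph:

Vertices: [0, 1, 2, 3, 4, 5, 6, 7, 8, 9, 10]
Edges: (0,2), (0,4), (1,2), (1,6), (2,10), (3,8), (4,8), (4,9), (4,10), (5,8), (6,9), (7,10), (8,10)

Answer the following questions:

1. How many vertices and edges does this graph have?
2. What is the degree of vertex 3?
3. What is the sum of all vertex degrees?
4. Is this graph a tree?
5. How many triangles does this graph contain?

Count: 11 vertices, 13 edges.
Vertex 3 has neighbors [8], degree = 1.
Handshaking lemma: 2 * 13 = 26.
A tree on 11 vertices has 10 edges. This graph has 13 edges (3 extra). Not a tree.
Number of triangles = 1.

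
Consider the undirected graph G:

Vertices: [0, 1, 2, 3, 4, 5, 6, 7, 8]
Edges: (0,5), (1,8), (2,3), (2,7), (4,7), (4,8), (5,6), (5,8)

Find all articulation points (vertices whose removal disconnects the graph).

An articulation point is a vertex whose removal disconnects the graph.
Articulation points: [2, 4, 5, 7, 8]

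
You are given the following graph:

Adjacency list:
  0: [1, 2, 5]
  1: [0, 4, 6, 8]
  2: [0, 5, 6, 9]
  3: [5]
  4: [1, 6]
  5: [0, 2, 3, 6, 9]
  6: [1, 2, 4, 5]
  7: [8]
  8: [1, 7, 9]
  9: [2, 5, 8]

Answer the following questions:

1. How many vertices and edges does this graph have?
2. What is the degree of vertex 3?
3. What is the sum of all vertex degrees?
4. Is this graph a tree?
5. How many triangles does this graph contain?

Count: 10 vertices, 15 edges.
Vertex 3 has neighbors [5], degree = 1.
Handshaking lemma: 2 * 15 = 30.
A tree on 10 vertices has 9 edges. This graph has 15 edges (6 extra). Not a tree.
Number of triangles = 4.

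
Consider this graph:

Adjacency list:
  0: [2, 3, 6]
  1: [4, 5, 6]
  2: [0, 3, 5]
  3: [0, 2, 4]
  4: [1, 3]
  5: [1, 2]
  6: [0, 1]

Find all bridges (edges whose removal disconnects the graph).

No bridges found. The graph is 2-edge-connected (no single edge removal disconnects it).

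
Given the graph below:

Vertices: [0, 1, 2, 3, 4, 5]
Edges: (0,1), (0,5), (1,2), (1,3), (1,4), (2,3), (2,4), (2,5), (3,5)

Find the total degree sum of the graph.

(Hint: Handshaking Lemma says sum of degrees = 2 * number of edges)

Count edges: 9 edges.
By Handshaking Lemma: sum of degrees = 2 * 9 = 18.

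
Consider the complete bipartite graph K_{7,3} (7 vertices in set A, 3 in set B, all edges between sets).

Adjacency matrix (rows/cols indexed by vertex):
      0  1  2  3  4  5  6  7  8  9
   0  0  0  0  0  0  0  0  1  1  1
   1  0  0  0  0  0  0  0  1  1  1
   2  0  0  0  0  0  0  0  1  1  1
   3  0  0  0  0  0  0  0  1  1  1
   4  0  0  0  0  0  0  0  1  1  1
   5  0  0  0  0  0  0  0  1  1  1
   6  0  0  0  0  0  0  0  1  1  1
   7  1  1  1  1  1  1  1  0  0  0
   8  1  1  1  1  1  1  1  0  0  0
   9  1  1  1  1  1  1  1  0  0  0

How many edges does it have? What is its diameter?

K_{7,3} has 7 * 3 = 21 edges.
Any vertex reaches any opposite-side vertex in 1 step; same-side vertices reach in 2 steps via any opposite-side vertex.
Diameter = 2.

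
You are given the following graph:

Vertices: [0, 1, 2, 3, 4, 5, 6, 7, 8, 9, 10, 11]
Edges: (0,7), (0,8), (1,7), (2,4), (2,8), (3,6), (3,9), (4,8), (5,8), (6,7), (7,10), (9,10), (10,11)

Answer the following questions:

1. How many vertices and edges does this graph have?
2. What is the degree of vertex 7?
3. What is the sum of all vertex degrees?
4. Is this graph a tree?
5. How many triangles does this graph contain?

Count: 12 vertices, 13 edges.
Vertex 7 has neighbors [0, 1, 6, 10], degree = 4.
Handshaking lemma: 2 * 13 = 26.
A tree on 12 vertices has 11 edges. This graph has 13 edges (2 extra). Not a tree.
Number of triangles = 1.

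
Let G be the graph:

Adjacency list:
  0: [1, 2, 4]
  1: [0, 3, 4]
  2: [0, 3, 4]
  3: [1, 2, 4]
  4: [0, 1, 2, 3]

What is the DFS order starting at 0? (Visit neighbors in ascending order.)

DFS from vertex 0 (neighbors processed in ascending order):
Visit order: 0, 1, 3, 2, 4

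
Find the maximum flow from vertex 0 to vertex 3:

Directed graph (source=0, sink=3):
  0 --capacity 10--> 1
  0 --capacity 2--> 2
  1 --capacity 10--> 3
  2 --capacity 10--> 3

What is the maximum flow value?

Computing max flow:
  Flow on (0->1): 10/10
  Flow on (0->2): 2/2
  Flow on (1->3): 10/10
  Flow on (2->3): 2/10
Maximum flow = 12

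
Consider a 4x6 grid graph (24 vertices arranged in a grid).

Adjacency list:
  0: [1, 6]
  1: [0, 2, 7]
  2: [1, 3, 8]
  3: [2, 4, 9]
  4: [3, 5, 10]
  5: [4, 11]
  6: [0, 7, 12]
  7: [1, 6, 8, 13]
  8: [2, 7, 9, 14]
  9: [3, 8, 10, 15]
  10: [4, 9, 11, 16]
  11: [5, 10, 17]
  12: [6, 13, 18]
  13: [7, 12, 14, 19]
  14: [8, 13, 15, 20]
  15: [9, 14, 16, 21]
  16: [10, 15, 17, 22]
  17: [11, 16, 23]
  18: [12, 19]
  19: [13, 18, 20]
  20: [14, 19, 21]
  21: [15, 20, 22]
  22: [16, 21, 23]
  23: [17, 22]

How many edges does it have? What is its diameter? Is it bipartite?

A 4x6 grid has 18 vertical edges and 20 horizontal edges.
Total edges = 18 + 20 = 38.
Diameter = (4-1) + (6-1) = 8 (corner to opposite corner).
Grid graphs are bipartite (checkerboard coloring).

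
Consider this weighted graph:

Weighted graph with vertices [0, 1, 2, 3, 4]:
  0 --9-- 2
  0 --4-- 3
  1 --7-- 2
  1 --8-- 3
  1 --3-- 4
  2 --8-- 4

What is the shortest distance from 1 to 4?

Using Dijkstra's algorithm from vertex 1:
Shortest path: 1 -> 4
Total weight: 3 = 3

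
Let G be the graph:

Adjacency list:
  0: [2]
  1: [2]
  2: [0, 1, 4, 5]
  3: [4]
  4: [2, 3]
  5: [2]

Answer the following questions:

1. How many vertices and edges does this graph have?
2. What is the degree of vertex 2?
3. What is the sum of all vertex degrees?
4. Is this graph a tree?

Count: 6 vertices, 5 edges.
Vertex 2 has neighbors [0, 1, 4, 5], degree = 4.
Handshaking lemma: 2 * 5 = 10.
A graph is a tree iff it is connected and has exactly n-1 edges. This graph is connected (all 6 vertices in one component) and has 6-1 = 5 edges. It is a tree.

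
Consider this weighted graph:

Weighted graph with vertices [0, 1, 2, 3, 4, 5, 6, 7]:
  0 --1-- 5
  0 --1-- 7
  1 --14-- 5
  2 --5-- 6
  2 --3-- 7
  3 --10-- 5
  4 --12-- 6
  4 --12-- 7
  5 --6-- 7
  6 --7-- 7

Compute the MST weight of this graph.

Applying Kruskal's algorithm (sort edges by weight, add if no cycle):
  Add (0,7) w=1
  Add (0,5) w=1
  Add (2,7) w=3
  Add (2,6) w=5
  Skip (5,7) w=6 (creates cycle)
  Skip (6,7) w=7 (creates cycle)
  Add (3,5) w=10
  Add (4,7) w=12
  Skip (4,6) w=12 (creates cycle)
  Add (1,5) w=14
MST weight = 46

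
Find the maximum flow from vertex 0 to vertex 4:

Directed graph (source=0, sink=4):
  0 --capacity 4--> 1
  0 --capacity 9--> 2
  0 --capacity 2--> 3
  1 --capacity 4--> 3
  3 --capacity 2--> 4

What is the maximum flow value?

Computing max flow:
  Flow on (0->3): 2/2
  Flow on (3->4): 2/2
Maximum flow = 2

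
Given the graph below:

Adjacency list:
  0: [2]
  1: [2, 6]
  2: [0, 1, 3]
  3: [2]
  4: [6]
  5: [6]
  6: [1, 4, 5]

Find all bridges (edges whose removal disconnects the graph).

A bridge is an edge whose removal increases the number of connected components.
Bridges found: (0,2), (1,2), (1,6), (2,3), (4,6), (5,6)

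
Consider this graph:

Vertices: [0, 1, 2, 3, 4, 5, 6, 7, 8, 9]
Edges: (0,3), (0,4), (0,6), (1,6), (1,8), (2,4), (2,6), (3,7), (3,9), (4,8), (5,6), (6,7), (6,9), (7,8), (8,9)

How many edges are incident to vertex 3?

Vertex 3 has neighbors [0, 7, 9], so deg(3) = 3.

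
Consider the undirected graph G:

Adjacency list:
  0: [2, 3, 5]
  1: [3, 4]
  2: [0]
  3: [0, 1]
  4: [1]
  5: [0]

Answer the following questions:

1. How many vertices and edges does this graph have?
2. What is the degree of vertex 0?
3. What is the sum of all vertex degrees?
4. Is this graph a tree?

Count: 6 vertices, 5 edges.
Vertex 0 has neighbors [2, 3, 5], degree = 3.
Handshaking lemma: 2 * 5 = 10.
A graph is a tree iff it is connected and has exactly n-1 edges. This graph is connected (all 6 vertices in one component) and has 6-1 = 5 edges. It is a tree.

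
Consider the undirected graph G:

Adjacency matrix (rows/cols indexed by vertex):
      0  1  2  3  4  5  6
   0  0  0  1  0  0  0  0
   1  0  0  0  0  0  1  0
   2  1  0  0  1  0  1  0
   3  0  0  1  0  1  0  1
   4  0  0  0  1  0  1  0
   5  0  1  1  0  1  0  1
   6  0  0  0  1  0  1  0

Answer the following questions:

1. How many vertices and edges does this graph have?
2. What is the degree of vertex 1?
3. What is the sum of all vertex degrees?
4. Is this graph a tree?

Count: 7 vertices, 8 edges.
Vertex 1 has neighbors [5], degree = 1.
Handshaking lemma: 2 * 8 = 16.
A tree on 7 vertices has 6 edges. This graph has 8 edges (2 extra). Not a tree.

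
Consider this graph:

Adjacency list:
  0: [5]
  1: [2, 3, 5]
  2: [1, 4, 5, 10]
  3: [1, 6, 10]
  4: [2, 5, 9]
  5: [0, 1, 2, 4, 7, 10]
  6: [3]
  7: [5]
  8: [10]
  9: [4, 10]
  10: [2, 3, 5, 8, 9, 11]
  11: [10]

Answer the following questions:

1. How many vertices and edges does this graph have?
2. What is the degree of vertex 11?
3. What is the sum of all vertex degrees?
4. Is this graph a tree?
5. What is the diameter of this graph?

Count: 12 vertices, 16 edges.
Vertex 11 has neighbors [10], degree = 1.
Handshaking lemma: 2 * 16 = 32.
A tree on 12 vertices has 11 edges. This graph has 16 edges (5 extra). Not a tree.
Diameter (longest shortest path) = 4.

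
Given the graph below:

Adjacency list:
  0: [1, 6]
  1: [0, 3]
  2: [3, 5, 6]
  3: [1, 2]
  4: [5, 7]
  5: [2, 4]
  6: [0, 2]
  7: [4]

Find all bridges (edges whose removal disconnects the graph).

A bridge is an edge whose removal increases the number of connected components.
Bridges found: (2,5), (4,5), (4,7)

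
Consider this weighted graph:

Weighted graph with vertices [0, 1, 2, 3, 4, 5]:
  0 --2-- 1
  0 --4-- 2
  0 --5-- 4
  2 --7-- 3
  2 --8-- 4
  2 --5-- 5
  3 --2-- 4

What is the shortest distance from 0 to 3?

Using Dijkstra's algorithm from vertex 0:
Shortest path: 0 -> 4 -> 3
Total weight: 5 + 2 = 7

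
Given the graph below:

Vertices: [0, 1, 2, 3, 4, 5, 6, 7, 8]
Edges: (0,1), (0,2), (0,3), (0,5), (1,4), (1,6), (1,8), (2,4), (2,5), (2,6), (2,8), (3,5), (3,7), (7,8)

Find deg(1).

Vertex 1 has neighbors [0, 4, 6, 8], so deg(1) = 4.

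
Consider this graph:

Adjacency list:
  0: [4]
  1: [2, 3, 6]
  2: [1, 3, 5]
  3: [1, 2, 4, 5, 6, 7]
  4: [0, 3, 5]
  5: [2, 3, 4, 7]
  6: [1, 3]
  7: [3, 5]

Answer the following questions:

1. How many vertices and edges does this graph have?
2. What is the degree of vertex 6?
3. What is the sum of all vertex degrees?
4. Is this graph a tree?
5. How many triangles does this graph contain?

Count: 8 vertices, 12 edges.
Vertex 6 has neighbors [1, 3], degree = 2.
Handshaking lemma: 2 * 12 = 24.
A tree on 8 vertices has 7 edges. This graph has 12 edges (5 extra). Not a tree.
Number of triangles = 5.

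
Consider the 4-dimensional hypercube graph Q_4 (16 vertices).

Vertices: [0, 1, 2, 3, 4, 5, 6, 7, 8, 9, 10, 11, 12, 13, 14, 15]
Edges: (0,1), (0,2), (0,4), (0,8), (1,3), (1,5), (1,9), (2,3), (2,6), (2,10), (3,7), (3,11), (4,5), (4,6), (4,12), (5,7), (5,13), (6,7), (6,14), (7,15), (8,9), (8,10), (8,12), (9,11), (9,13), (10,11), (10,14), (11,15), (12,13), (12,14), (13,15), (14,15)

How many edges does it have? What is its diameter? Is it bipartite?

The 4-dimensional hypercube Q_4 has 16 vertices and each vertex has degree 4.
Total edges = 16 * 4 / 2 = 32.
Diameter = 4 (max Hamming distance between binary labels).
Hypercubes are bipartite (partition by parity of binary representation).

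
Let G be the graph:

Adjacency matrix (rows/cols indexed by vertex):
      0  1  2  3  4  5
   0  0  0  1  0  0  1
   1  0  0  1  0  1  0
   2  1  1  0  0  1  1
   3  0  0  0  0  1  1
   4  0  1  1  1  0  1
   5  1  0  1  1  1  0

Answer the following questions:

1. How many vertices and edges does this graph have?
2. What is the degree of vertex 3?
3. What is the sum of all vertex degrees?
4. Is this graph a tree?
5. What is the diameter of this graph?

Count: 6 vertices, 9 edges.
Vertex 3 has neighbors [4, 5], degree = 2.
Handshaking lemma: 2 * 9 = 18.
A tree on 6 vertices has 5 edges. This graph has 9 edges (4 extra). Not a tree.
Diameter (longest shortest path) = 2.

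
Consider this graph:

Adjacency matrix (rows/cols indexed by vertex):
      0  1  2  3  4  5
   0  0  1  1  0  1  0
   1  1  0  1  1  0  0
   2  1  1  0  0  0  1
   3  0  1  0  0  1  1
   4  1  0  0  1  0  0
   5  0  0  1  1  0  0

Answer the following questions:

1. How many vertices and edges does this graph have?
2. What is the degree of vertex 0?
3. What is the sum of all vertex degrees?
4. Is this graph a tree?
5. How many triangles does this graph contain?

Count: 6 vertices, 8 edges.
Vertex 0 has neighbors [1, 2, 4], degree = 3.
Handshaking lemma: 2 * 8 = 16.
A tree on 6 vertices has 5 edges. This graph has 8 edges (3 extra). Not a tree.
Number of triangles = 1.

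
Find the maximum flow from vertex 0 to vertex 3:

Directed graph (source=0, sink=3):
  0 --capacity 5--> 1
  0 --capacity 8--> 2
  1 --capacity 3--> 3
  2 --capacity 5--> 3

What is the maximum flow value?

Computing max flow:
  Flow on (0->1): 3/5
  Flow on (0->2): 5/8
  Flow on (1->3): 3/3
  Flow on (2->3): 5/5
Maximum flow = 8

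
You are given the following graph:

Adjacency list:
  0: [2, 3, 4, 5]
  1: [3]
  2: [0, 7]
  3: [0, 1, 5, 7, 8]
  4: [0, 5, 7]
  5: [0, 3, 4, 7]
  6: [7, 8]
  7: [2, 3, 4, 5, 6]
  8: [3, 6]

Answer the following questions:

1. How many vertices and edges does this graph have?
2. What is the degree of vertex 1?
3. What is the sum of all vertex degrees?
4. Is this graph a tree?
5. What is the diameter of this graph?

Count: 9 vertices, 14 edges.
Vertex 1 has neighbors [3], degree = 1.
Handshaking lemma: 2 * 14 = 28.
A tree on 9 vertices has 8 edges. This graph has 14 edges (6 extra). Not a tree.
Diameter (longest shortest path) = 3.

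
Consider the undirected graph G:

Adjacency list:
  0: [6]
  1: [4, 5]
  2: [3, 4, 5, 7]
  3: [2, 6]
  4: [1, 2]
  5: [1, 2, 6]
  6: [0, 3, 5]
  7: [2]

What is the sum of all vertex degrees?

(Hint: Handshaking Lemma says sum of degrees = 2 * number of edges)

Count edges: 9 edges.
By Handshaking Lemma: sum of degrees = 2 * 9 = 18.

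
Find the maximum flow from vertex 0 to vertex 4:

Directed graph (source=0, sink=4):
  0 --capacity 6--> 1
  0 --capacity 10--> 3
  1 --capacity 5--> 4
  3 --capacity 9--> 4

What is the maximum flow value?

Computing max flow:
  Flow on (0->1): 5/6
  Flow on (0->3): 9/10
  Flow on (1->4): 5/5
  Flow on (3->4): 9/9
Maximum flow = 14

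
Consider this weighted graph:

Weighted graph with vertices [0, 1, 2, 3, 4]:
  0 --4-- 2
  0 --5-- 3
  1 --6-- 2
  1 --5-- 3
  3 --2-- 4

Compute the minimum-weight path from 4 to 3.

Using Dijkstra's algorithm from vertex 4:
Shortest path: 4 -> 3
Total weight: 2 = 2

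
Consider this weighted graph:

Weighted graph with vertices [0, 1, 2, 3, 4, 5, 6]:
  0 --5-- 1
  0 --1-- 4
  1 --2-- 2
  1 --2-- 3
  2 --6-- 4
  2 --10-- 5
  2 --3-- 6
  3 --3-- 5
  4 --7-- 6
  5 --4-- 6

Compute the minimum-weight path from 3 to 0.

Using Dijkstra's algorithm from vertex 3:
Shortest path: 3 -> 1 -> 0
Total weight: 2 + 5 = 7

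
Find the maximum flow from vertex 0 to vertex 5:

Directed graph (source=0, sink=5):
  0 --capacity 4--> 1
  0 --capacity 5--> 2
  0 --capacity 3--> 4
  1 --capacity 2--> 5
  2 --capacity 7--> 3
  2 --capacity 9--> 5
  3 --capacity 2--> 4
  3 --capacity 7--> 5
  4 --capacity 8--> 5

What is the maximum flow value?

Computing max flow:
  Flow on (0->1): 2/4
  Flow on (0->2): 5/5
  Flow on (0->4): 3/3
  Flow on (1->5): 2/2
  Flow on (2->5): 5/9
  Flow on (4->5): 3/8
Maximum flow = 10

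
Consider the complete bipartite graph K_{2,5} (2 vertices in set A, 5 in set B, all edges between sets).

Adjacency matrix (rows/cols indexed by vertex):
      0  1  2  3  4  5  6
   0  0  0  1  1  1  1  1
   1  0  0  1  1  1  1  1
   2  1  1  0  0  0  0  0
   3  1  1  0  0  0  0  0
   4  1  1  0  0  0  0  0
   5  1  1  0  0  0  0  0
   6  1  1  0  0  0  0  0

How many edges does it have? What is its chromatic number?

K_{2,5} has 2 * 5 = 10 edges.
Bipartite graphs have chromatic number 2 (color each partition differently).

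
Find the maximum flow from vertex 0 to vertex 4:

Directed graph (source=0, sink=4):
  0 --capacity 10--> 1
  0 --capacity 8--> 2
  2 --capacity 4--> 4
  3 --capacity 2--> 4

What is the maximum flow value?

Computing max flow:
  Flow on (0->2): 4/8
  Flow on (2->4): 4/4
Maximum flow = 4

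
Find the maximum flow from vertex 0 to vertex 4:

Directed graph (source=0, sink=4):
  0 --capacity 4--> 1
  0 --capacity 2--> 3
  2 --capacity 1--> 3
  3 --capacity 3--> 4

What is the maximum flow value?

Computing max flow:
  Flow on (0->3): 2/2
  Flow on (3->4): 2/3
Maximum flow = 2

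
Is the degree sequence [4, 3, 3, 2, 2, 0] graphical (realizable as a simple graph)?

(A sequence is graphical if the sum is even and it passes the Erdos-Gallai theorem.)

Sum of degrees = 14. Sum is even and passes Erdos-Gallai. The sequence IS graphical.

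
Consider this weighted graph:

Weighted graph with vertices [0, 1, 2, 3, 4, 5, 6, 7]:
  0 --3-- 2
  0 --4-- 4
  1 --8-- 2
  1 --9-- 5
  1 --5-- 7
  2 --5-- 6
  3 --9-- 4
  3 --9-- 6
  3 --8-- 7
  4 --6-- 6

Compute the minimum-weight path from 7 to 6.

Using Dijkstra's algorithm from vertex 7:
Shortest path: 7 -> 3 -> 6
Total weight: 8 + 9 = 17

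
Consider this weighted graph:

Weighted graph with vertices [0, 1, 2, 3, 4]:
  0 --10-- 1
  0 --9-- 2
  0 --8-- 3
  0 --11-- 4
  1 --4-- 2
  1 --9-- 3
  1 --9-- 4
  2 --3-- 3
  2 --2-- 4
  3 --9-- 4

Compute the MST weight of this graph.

Applying Kruskal's algorithm (sort edges by weight, add if no cycle):
  Add (2,4) w=2
  Add (2,3) w=3
  Add (1,2) w=4
  Add (0,3) w=8
  Skip (0,2) w=9 (creates cycle)
  Skip (1,3) w=9 (creates cycle)
  Skip (1,4) w=9 (creates cycle)
  Skip (3,4) w=9 (creates cycle)
  Skip (0,1) w=10 (creates cycle)
  Skip (0,4) w=11 (creates cycle)
MST weight = 17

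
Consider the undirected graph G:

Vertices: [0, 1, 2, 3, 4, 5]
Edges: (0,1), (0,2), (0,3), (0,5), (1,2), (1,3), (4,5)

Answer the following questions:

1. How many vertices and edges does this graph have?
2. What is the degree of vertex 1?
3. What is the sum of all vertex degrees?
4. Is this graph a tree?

Count: 6 vertices, 7 edges.
Vertex 1 has neighbors [0, 2, 3], degree = 3.
Handshaking lemma: 2 * 7 = 14.
A tree on 6 vertices has 5 edges. This graph has 7 edges (2 extra). Not a tree.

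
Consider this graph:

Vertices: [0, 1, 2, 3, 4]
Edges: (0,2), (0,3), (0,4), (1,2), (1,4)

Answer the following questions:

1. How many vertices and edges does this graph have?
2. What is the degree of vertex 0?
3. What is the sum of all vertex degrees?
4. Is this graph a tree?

Count: 5 vertices, 5 edges.
Vertex 0 has neighbors [2, 3, 4], degree = 3.
Handshaking lemma: 2 * 5 = 10.
A tree on 5 vertices has 4 edges. This graph has 5 edges (1 extra). Not a tree.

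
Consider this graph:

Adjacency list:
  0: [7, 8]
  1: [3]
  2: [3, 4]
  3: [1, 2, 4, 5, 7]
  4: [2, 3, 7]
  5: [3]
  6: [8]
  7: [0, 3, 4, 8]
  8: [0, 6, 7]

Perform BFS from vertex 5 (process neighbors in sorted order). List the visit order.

BFS from vertex 5 (neighbors processed in ascending order):
Visit order: 5, 3, 1, 2, 4, 7, 0, 8, 6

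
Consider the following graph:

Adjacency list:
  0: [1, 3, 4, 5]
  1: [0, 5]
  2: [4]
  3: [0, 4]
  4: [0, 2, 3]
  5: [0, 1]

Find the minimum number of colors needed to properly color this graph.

The graph has a maximum clique of size 3 (lower bound on chromatic number).
A valid 3-coloring: {0: 0, 1: 1, 2: 0, 3: 2, 4: 1, 5: 2}.
Chromatic number = 3.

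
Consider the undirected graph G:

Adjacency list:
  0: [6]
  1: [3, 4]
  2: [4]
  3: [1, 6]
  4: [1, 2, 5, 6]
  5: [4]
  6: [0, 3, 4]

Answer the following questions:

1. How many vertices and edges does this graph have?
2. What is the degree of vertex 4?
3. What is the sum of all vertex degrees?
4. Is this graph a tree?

Count: 7 vertices, 7 edges.
Vertex 4 has neighbors [1, 2, 5, 6], degree = 4.
Handshaking lemma: 2 * 7 = 14.
A tree on 7 vertices has 6 edges. This graph has 7 edges (1 extra). Not a tree.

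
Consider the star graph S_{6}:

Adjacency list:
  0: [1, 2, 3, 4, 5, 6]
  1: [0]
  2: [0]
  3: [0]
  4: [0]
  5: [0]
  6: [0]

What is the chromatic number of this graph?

S_{6} has one hub adjacent to 6 leaves; leaves are pairwise non-adjacent.
Color the hub 0 and every leaf 1.
Chromatic number = 2.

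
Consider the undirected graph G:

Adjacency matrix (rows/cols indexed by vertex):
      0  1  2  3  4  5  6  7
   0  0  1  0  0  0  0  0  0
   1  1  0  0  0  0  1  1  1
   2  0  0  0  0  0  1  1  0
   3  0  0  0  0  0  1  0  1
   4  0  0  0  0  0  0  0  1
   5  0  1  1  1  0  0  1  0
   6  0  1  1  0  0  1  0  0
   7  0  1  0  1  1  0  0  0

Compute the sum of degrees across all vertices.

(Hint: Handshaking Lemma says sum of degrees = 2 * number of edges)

Count edges: 10 edges.
By Handshaking Lemma: sum of degrees = 2 * 10 = 20.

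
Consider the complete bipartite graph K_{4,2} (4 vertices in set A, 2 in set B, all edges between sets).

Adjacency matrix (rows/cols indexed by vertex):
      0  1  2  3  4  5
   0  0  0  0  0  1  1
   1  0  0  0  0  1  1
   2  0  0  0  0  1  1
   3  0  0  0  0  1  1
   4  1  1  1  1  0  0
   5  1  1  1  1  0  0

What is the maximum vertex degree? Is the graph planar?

Set-A vertices have degree 2; set-B vertices have degree 4. Maximum degree = max(4,2) = 4.
min(4,2) <= 2, so K_{4,2} avoids a K_{3,3} subdivision and is planar.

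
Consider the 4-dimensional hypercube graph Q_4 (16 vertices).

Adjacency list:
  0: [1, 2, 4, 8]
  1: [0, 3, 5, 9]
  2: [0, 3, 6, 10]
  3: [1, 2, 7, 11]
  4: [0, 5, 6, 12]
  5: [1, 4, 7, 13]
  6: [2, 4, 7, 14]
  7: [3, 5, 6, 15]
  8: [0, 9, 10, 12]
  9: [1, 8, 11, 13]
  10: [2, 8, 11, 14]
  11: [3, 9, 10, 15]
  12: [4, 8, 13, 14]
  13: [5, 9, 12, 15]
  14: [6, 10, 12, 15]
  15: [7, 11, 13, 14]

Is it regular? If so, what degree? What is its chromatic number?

In Q_4, every vertex has exactly 4 neighbors (flip one of 4 bits), so it is 4-regular.
Q_4 is bipartite (partition by bit-parity), so chromatic number = 2.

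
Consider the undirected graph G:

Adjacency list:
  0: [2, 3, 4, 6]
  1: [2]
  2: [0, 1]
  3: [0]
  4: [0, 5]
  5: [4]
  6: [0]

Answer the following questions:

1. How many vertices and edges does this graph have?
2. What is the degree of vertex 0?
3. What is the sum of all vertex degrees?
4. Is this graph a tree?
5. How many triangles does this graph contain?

Count: 7 vertices, 6 edges.
Vertex 0 has neighbors [2, 3, 4, 6], degree = 4.
Handshaking lemma: 2 * 6 = 12.
A graph is a tree iff it is connected and has exactly n-1 edges. This graph is connected (all 7 vertices in one component) and has 7-1 = 6 edges. It is a tree.
Number of triangles = 0.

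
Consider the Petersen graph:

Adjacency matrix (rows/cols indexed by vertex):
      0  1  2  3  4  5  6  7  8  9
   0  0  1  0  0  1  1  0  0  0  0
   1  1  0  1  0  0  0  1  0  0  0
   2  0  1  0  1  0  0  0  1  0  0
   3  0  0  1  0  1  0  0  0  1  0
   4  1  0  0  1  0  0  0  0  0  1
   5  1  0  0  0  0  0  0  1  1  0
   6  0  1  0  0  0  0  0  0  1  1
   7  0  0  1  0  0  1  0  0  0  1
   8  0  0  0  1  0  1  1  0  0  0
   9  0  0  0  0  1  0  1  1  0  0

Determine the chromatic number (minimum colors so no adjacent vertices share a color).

The Petersen graph contains odd cycles (e.g. the outer 5-cycle), so chi >= 3.
A proper 3-coloring exists (it is a well-known 3-chromatic graph).
Chromatic number = 3.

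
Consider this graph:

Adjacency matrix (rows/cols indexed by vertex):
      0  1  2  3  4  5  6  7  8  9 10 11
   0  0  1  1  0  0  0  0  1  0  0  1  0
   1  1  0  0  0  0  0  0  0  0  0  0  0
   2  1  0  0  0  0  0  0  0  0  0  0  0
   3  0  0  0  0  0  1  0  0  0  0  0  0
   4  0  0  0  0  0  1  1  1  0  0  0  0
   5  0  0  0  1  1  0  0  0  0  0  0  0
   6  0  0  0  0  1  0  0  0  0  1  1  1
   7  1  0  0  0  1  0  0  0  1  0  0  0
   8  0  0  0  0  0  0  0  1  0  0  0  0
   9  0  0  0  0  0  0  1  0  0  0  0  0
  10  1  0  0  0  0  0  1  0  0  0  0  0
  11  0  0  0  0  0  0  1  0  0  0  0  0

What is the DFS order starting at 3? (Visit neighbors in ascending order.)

DFS from vertex 3 (neighbors processed in ascending order):
Visit order: 3, 5, 4, 6, 9, 10, 0, 1, 2, 7, 8, 11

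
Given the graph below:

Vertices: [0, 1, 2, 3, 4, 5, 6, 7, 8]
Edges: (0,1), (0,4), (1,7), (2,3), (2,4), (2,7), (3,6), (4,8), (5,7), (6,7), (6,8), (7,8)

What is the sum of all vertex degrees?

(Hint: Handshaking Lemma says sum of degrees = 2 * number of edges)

Count edges: 12 edges.
By Handshaking Lemma: sum of degrees = 2 * 12 = 24.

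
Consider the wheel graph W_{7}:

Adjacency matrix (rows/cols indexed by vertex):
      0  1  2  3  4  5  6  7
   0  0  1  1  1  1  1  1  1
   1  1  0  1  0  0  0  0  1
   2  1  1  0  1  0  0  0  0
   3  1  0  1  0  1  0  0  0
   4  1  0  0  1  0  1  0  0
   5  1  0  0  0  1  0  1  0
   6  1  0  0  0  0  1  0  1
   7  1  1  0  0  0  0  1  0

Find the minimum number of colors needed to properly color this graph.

W_{7} = C_{7} plus a hub adjacent to every cycle vertex.
The outer cycle needs 3 colors (odd cycle); the hub is adjacent to all of them so needs a fresh color.
Chromatic number = 3 + 1 = 4.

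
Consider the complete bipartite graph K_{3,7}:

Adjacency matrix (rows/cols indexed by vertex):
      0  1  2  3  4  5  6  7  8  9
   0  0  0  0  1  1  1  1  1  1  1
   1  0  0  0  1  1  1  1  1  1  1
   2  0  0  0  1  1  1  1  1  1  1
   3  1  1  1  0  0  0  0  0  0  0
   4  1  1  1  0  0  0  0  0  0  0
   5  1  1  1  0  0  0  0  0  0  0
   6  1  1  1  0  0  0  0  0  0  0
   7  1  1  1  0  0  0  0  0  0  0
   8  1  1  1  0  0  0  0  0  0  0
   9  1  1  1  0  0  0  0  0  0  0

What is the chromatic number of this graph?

K_{3,7} is bipartite: vertices split into two independent sets of size 3 and 7.
Color one set 0, the other 1. No adjacent vertices share a color.
Chromatic number = 2.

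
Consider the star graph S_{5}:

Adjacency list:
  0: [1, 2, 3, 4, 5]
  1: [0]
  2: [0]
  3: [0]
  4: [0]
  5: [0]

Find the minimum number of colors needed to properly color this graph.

S_{5} has one hub adjacent to 5 leaves; leaves are pairwise non-adjacent.
Color the hub 0 and every leaf 1.
Chromatic number = 2.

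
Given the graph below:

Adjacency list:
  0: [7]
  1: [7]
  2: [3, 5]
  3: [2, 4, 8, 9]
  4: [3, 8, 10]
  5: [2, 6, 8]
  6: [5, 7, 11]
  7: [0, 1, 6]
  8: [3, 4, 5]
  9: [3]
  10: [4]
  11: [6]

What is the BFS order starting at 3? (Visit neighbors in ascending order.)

BFS from vertex 3 (neighbors processed in ascending order):
Visit order: 3, 2, 4, 8, 9, 5, 10, 6, 7, 11, 0, 1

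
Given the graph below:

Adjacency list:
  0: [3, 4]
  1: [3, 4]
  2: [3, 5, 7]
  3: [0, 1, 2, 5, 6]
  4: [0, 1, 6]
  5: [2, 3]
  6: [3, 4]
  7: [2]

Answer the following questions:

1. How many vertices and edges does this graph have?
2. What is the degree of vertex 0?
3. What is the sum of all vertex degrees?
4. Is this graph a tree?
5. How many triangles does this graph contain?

Count: 8 vertices, 10 edges.
Vertex 0 has neighbors [3, 4], degree = 2.
Handshaking lemma: 2 * 10 = 20.
A tree on 8 vertices has 7 edges. This graph has 10 edges (3 extra). Not a tree.
Number of triangles = 1.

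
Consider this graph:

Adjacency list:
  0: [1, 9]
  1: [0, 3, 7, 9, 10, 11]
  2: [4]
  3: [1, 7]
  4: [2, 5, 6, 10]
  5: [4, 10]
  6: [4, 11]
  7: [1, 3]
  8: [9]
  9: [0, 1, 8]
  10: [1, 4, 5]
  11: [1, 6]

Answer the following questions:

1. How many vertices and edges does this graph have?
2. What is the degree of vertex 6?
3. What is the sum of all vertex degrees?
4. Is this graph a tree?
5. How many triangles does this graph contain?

Count: 12 vertices, 15 edges.
Vertex 6 has neighbors [4, 11], degree = 2.
Handshaking lemma: 2 * 15 = 30.
A tree on 12 vertices has 11 edges. This graph has 15 edges (4 extra). Not a tree.
Number of triangles = 3.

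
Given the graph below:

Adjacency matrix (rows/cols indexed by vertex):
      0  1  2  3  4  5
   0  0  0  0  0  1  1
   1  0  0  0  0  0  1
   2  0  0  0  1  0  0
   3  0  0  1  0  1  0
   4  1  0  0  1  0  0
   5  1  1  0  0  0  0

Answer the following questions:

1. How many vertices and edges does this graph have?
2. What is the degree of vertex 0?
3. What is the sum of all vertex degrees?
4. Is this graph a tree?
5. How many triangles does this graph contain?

Count: 6 vertices, 5 edges.
Vertex 0 has neighbors [4, 5], degree = 2.
Handshaking lemma: 2 * 5 = 10.
A graph is a tree iff it is connected and has exactly n-1 edges. This graph is connected (all 6 vertices in one component) and has 6-1 = 5 edges. It is a tree.
Number of triangles = 0.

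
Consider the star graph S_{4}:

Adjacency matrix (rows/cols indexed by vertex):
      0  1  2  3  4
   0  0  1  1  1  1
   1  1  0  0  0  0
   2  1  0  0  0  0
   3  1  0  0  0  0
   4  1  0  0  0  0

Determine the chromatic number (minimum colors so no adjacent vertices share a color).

S_{4} has one hub adjacent to 4 leaves; leaves are pairwise non-adjacent.
Color the hub 0 and every leaf 1.
Chromatic number = 2.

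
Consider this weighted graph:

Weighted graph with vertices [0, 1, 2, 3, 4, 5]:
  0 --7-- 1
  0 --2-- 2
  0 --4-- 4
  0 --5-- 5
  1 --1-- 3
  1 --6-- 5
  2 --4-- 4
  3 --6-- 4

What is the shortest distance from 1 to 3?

Using Dijkstra's algorithm from vertex 1:
Shortest path: 1 -> 3
Total weight: 1 = 1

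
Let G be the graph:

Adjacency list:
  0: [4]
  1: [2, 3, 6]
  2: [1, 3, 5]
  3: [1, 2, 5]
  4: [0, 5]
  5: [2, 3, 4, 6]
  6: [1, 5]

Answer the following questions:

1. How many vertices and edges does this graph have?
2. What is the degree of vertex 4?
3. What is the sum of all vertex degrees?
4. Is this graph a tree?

Count: 7 vertices, 9 edges.
Vertex 4 has neighbors [0, 5], degree = 2.
Handshaking lemma: 2 * 9 = 18.
A tree on 7 vertices has 6 edges. This graph has 9 edges (3 extra). Not a tree.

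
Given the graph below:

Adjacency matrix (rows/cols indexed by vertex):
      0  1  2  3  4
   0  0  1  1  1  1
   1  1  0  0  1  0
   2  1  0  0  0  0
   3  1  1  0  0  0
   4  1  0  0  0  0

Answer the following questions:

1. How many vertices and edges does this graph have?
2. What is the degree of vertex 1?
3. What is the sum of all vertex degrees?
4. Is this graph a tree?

Count: 5 vertices, 5 edges.
Vertex 1 has neighbors [0, 3], degree = 2.
Handshaking lemma: 2 * 5 = 10.
A tree on 5 vertices has 4 edges. This graph has 5 edges (1 extra). Not a tree.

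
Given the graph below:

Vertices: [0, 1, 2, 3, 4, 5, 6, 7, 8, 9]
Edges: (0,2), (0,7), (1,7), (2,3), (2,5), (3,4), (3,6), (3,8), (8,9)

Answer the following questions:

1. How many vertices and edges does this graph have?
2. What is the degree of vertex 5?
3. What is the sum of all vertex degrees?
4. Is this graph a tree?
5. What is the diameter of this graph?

Count: 10 vertices, 9 edges.
Vertex 5 has neighbors [2], degree = 1.
Handshaking lemma: 2 * 9 = 18.
A graph is a tree iff it is connected and has exactly n-1 edges. This graph is connected (all 10 vertices in one component) and has 10-1 = 9 edges. It is a tree.
Diameter (longest shortest path) = 6.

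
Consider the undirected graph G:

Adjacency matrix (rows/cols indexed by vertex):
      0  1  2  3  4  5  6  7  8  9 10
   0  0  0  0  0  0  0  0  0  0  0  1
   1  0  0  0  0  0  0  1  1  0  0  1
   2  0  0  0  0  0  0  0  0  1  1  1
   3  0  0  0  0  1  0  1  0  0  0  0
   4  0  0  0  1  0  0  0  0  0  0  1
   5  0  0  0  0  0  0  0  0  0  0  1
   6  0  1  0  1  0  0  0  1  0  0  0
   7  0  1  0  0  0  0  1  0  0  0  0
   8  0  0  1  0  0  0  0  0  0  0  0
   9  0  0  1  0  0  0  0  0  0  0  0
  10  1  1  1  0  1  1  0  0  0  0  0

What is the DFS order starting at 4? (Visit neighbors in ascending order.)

DFS from vertex 4 (neighbors processed in ascending order):
Visit order: 4, 3, 6, 1, 7, 10, 0, 2, 8, 9, 5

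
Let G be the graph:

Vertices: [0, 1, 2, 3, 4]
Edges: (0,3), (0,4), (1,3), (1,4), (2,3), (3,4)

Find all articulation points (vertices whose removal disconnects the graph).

An articulation point is a vertex whose removal disconnects the graph.
Articulation points: [3]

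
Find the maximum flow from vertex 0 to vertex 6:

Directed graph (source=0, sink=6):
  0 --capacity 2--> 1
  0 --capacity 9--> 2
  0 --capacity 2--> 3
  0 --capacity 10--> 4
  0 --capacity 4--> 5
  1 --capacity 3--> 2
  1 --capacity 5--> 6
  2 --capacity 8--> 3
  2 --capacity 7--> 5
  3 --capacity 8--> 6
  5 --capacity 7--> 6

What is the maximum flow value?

Computing max flow:
  Flow on (0->1): 2/2
  Flow on (0->2): 9/9
  Flow on (0->3): 2/2
  Flow on (0->5): 4/4
  Flow on (1->6): 2/5
  Flow on (2->3): 6/8
  Flow on (2->5): 3/7
  Flow on (3->6): 8/8
  Flow on (5->6): 7/7
Maximum flow = 17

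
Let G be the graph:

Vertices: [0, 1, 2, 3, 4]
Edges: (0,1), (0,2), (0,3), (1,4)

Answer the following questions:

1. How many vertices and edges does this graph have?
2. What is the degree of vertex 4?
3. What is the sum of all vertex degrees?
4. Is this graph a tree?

Count: 5 vertices, 4 edges.
Vertex 4 has neighbors [1], degree = 1.
Handshaking lemma: 2 * 4 = 8.
A graph is a tree iff it is connected and has exactly n-1 edges. This graph is connected (all 5 vertices in one component) and has 5-1 = 4 edges. It is a tree.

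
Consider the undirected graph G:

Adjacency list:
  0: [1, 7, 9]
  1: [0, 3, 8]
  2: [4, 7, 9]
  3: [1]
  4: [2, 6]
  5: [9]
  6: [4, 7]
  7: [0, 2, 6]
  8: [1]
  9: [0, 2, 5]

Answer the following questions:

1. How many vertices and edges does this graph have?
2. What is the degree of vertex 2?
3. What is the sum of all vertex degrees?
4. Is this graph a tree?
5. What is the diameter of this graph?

Count: 10 vertices, 11 edges.
Vertex 2 has neighbors [4, 7, 9], degree = 3.
Handshaking lemma: 2 * 11 = 22.
A tree on 10 vertices has 9 edges. This graph has 11 edges (2 extra). Not a tree.
Diameter (longest shortest path) = 5.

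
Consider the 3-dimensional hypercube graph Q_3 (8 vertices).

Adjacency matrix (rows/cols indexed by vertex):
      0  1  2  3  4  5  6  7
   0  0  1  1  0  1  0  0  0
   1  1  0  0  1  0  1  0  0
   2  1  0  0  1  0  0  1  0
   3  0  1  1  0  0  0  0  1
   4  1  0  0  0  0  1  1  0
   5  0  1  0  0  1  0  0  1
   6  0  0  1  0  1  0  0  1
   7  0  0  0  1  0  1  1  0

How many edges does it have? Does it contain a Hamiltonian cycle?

Q_3 has 8 * 3 / 2 = 12 edges.
Q_3 (d >= 2) always has a Hamiltonian cycle: a 3-bit cyclic Gray code visits every vertex exactly once and returns to the start.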